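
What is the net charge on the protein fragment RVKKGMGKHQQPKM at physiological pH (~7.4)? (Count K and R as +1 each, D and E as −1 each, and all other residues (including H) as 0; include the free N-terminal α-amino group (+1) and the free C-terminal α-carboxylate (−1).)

+5

Positive (K, R): R1, K3, K4, K8, K13 → +5.
Negative (D, E): none → −0.
The N-terminus (+1) and C-terminus (−1) cancel.
Net charge = (+5) + (−0) = +5.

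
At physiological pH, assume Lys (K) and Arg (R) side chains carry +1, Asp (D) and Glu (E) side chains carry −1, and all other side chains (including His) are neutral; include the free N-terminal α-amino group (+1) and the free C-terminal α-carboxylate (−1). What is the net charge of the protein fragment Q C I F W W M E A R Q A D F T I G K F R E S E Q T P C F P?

-1

Positive (K, R): R10, K18, R20 → +3.
Negative (D, E): E8, D13, E21, E23 → −4.
The N-terminus (+1) and C-terminus (−1) cancel.
Net charge = (+3) + (−4) = −1.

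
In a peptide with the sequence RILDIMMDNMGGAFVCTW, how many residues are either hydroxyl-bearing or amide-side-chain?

2

Hydroxyl-bearing: S, T, Y. Amide-side-chain: N, Q.
Hydroxyl-bearing residues here: T17 (1).
Amide-side-chain residues here: N9 (1).
The two groups share no amino acid, so total = 1 + 1 = 2.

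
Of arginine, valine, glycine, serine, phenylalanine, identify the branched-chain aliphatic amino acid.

Valine (V), leucine (L), and isoleucine (I) are the branched-chain amino acids.
Of the listed options, only valine belongs to this group.

valine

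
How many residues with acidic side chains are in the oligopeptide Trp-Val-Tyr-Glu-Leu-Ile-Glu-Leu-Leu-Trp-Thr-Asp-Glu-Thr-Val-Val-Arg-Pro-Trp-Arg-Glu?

5

The acidic residues are Asp (D) and Glu (E), whose side chains end in a carboxylate group.
Matching residues: Glu4, Glu7, Asp12, Glu13, Glu21.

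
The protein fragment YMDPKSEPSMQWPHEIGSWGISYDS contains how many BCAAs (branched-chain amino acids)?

Valine (V), leucine (L), and isoleucine (I) are the branched-chain amino acids.
Matching residues: I16, I21.

2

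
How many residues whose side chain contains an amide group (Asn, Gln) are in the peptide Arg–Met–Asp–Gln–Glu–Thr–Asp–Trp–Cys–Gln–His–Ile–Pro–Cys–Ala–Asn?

3

Matching residues: Gln4, Gln10, Asn16.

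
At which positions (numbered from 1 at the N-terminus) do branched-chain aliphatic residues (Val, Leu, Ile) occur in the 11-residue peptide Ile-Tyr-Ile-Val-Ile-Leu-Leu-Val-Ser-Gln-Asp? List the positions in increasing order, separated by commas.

1, 3, 4, 5, 6, 7, 8

Matching residues: Ile1, Ile3, Val4, Ile5, Leu6, Leu7, Val8.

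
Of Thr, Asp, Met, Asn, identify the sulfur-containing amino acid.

Only Cys (C) and Met (M) have a sulfur atom in the side chain.
Of the listed options, only Met belongs to this group.

Met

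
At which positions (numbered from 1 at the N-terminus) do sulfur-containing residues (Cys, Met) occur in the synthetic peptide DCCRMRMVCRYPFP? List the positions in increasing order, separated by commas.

Matching residues: C2, C3, M5, M7, C9.

2, 3, 5, 7, 9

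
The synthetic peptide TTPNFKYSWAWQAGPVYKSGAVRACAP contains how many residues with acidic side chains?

0

Aspartate (D) and glutamate (E) have carboxylic-acid side chains and are the acidic amino acids.
None of the 27 residues belong to this group.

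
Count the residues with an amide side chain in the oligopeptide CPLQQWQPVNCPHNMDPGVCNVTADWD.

6

The amide-side-chain residues are Asn (N) and Gln (Q).
Matching residues: Q4, Q5, Q7, N10, N14, N21.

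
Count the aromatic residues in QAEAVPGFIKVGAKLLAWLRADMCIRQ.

2

Phenylalanine (F), tryptophan (W), and tyrosine (Y) have aromatic ring side chains.
Matching residues: F8, W18.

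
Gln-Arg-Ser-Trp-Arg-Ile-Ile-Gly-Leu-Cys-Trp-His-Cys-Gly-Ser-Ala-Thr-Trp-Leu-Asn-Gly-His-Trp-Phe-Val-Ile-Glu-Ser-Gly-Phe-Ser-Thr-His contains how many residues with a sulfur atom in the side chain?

2

Only Cys (C) and Met (M) have a sulfur atom in the side chain.
Matching residues: Cys10, Cys13.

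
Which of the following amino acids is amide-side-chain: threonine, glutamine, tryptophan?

The amide-side-chain residues are Asn (N) and Gln (Q).
Of the listed options, only glutamine belongs to this group.

glutamine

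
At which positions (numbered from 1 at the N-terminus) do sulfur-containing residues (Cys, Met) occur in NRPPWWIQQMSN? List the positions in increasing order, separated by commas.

10

Matching residues: M10.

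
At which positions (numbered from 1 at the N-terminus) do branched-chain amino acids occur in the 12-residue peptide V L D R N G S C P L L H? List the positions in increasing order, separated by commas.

V, L, and I make up the branched-chain aliphatic group.
Matching residues: V1, L2, L10, L11.

1, 2, 10, 11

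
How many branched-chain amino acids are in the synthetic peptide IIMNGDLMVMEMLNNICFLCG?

V, L, and I make up the branched-chain aliphatic group.
Matching residues: I1, I2, L7, V9, L13, I16, L19.

7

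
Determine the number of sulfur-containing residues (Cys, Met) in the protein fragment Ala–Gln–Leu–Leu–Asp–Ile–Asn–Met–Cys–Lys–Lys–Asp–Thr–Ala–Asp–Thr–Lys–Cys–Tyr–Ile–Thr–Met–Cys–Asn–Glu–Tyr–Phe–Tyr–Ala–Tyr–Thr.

Matching residues: Met8, Cys9, Cys18, Met22, Cys23.

5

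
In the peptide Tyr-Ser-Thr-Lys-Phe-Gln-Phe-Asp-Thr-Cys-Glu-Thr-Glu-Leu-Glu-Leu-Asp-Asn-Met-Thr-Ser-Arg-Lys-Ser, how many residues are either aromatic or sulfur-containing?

5

Aromatic: F, W, Y. Sulfur-containing: C, M.
Aromatic residues here: Tyr1, Phe5, Phe7 (3).
Sulfur-containing residues here: Cys10, Met19 (2).
The two groups share no amino acid, so total = 3 + 2 = 5.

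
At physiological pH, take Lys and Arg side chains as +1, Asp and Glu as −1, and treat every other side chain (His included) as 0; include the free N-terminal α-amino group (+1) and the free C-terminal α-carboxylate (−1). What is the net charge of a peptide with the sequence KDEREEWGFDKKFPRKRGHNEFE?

Positive (K, R): K1, R4, K11, K12, R15, K16, R17 → +7.
Negative (D, E): D2, E3, E5, E6, D10, E21, E23 → −7.
The N-terminus (+1) and C-terminus (−1) cancel.
Net charge = (+7) + (−7) = 0.

0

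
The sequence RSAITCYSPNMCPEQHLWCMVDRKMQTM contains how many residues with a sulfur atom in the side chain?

The sulfur-bearing residues are cysteine (–SH) and methionine (–S–CH₃).
Matching residues: C6, M11, C12, C19, M20, M25, M28.

7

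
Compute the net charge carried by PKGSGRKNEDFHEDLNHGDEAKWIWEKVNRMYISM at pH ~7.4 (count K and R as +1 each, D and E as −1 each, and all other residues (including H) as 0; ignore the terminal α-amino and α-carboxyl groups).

Positive (K, R): K2, R6, K7, K22, K27, R30 → +6.
Negative (D, E): E9, D10, E13, D14, D19, E20, E26 → −7.
Net charge = (+6) + (−7) = −1.

-1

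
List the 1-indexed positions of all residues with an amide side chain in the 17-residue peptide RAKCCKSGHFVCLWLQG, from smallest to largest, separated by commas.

The amide-side-chain residues are Asn (N) and Gln (Q).
Matching residues: Q16.

16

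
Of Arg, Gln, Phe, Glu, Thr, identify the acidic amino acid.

Only D (aspartate) and E (glutamate) carry a side-chain carboxylic acid.
Of the listed options, only Glu belongs to this group.

Glu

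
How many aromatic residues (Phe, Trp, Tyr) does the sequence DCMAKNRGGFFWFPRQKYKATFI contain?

Matching residues: F10, F11, W12, F13, Y18, F22.

6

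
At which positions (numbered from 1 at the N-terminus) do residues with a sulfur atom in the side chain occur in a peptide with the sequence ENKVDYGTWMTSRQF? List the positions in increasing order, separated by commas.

The sulfur-bearing residues are cysteine (–SH) and methionine (–S–CH₃).
Matching residues: M10.

10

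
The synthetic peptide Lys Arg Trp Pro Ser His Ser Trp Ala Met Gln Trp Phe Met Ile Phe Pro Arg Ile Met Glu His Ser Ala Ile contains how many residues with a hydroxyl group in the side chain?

S, T, and Y are the three residues with a side-chain hydroxyl.
Matching residues: Ser5, Ser7, Ser23.

3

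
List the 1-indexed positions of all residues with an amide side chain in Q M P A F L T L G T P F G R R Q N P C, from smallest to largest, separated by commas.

The amide-side-chain residues are Asn (N) and Gln (Q).
Matching residues: Q1, Q16, N17.

1, 16, 17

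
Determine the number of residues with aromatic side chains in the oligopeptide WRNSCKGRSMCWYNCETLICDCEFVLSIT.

F, W, and Y each carry an aromatic ring on the side chain.
Matching residues: W1, W12, Y13, F24.

4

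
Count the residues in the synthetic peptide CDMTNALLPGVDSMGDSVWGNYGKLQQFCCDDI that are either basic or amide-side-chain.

5

Basic: H, K, R. Amide-side-chain: N, Q.
Basic residues here: K24 (1).
Amide-side-chain residues here: N5, N21, Q26, Q27 (4).
The two groups share no amino acid, so total = 1 + 4 = 5.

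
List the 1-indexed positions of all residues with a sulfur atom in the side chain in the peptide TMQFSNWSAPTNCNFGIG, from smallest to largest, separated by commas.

2, 13

The sulfur-bearing residues are cysteine (–SH) and methionine (–S–CH₃).
Matching residues: M2, C13.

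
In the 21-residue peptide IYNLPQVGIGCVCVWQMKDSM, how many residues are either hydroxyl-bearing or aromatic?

Hydroxyl-bearing: S, T, Y. Aromatic: F, W, Y.
Hydroxyl-bearing residues here: Y2, S20 (2).
Aromatic residues here: Y2, W15 (2).
Y is in both groups, so the 1 Y residue must not be double-counted.
Total = 2 + 2 − 1 = 3.

3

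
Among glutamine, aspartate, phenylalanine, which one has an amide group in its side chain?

glutamine

Only N (asparagine) and Q (glutamine) carry a side-chain carboxamide.
Of the listed options, only glutamine belongs to this group.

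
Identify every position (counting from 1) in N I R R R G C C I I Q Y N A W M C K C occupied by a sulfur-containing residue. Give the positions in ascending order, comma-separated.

The sulfur-bearing residues are cysteine (–SH) and methionine (–S–CH₃).
Matching residues: C7, C8, M16, C17, C19.

7, 8, 16, 17, 19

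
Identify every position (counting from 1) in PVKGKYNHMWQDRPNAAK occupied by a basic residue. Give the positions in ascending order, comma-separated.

Lysine (K), arginine (R), and histidine (H) have basic, nitrogen-containing side chains.
Matching residues: K3, K5, H8, R13, K18.

3, 5, 8, 13, 18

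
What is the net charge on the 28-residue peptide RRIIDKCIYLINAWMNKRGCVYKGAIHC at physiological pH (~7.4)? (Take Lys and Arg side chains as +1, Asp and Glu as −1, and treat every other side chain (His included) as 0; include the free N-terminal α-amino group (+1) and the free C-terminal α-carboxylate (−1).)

+5

Positive (K, R): R1, R2, K6, K17, R18, K23 → +6.
Negative (D, E): D5 → −1.
The N-terminus (+1) and C-terminus (−1) cancel.
Net charge = (+6) + (−1) = +5.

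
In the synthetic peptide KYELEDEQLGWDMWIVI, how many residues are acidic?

5

Only D (aspartate) and E (glutamate) carry a side-chain carboxylic acid.
Matching residues: E3, E5, D6, E7, D12.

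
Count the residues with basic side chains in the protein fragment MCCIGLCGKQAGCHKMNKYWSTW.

K, R, and H are the three residues with basic side chains (ε-amine, guanidinium, and imidazole respectively).
Matching residues: K9, H14, K15, K18.

4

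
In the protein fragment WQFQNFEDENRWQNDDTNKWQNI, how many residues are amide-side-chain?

9

Asparagine (N) and glutamine (Q) have uncharged amide side chains.
Matching residues: Q2, Q4, N5, N10, Q13, N14, N18, Q21, N22.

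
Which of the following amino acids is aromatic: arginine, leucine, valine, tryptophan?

The aromatic amino acids are Phe (F, benzyl), Trp (W, indole), and Tyr (Y, phenol).
Of the listed options, only tryptophan belongs to this group.

tryptophan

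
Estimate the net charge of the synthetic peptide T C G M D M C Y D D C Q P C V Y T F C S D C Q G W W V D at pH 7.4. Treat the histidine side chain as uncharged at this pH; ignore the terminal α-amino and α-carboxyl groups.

At pH ~7.4 the Lys and Arg side chains are protonated (+1), the Asp and Glu side chains are deprotonated (−1), and with His taken as neutral all other side chains carry no charge.
Positive (K, R): none → +0.
Negative (D, E): D5, D9, D10, D21, D28 → −5.
Net charge = (+0) + (−5) = −5.

-5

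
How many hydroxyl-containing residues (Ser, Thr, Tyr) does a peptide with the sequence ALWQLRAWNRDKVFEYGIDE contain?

1

Matching residues: Y16.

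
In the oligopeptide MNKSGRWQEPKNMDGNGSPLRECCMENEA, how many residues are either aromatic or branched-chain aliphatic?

Aromatic: F, W, Y. Branched-chain aliphatic: I, L, V.
Aromatic residues here: W7 (1).
Branched-chain aliphatic residues here: L20 (1).
The two groups share no amino acid, so total = 1 + 1 = 2.

2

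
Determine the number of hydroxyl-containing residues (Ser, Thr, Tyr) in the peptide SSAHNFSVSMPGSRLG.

Matching residues: S1, S2, S7, S9, S13.

5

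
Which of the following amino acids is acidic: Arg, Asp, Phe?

Asp

Only D (aspartate) and E (glutamate) carry a side-chain carboxylic acid.
Of the listed options, only Asp belongs to this group.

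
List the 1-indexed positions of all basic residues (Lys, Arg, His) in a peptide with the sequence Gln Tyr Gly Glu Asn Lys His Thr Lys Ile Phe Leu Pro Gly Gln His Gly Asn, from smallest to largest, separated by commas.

6, 7, 9, 16

Matching residues: Lys6, His7, Lys9, His16.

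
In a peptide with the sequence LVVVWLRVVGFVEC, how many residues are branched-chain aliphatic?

8

The BCAAs are Val, Leu, and Ile — aliphatic side chains with a branch point.
Matching residues: L1, V2, V3, V4, L6, V8, V9, V12.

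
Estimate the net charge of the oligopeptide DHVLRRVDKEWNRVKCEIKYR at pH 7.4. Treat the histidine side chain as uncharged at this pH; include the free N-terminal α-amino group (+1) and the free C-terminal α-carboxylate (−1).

At pH ~7.4 the Lys and Arg side chains are protonated (+1), the Asp and Glu side chains are deprotonated (−1), and with His taken as neutral all other side chains carry no charge.
Positive (K, R): R5, R6, K9, R13, K15, K19, R21 → +7.
Negative (D, E): D1, D8, E10, E17 → −4.
The N-terminus (+1) and C-terminus (−1) cancel.
Net charge = (+7) + (−4) = +3.

+3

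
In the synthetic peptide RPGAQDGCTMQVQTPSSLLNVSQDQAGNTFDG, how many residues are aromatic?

The aromatic amino acids are Phe (F, benzyl), Trp (W, indole), and Tyr (Y, phenol).
Matching residues: F30.

1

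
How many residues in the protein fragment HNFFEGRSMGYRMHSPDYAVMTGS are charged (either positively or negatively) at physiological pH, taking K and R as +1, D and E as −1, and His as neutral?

Charged side chains at pH ~7.4: K, R (positive); D, E (negative).
Matching residues: E5, R7, R12, D17.

4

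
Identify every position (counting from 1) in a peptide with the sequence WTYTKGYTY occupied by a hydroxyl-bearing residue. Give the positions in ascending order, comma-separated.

S, T, and Y are the three residues with a side-chain hydroxyl.
Matching residues: T2, Y3, T4, Y7, T8, Y9.

2, 3, 4, 7, 8, 9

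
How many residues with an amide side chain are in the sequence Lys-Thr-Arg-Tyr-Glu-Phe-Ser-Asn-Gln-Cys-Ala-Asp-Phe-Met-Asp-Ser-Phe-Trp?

2

Only N (asparagine) and Q (glutamine) carry a side-chain carboxamide.
Matching residues: Asn8, Gln9.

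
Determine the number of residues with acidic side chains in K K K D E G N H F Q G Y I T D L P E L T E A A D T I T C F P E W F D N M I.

8

The acidic residues are Asp (D) and Glu (E), whose side chains end in a carboxylate group.
Matching residues: D4, E5, D15, E18, E21, D24, E31, D34.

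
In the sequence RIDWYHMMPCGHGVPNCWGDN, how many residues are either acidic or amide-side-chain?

Acidic: D, E. Amide-side-chain: N, Q.
Acidic residues here: D3, D20 (2).
Amide-side-chain residues here: N16, N21 (2).
The two groups share no amino acid, so total = 2 + 2 = 4.

4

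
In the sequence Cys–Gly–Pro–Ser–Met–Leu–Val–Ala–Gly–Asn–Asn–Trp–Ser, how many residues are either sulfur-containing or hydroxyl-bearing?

4

Sulfur-containing: C, M. Hydroxyl-bearing: S, T, Y.
Sulfur-containing residues here: Cys1, Met5 (2).
Hydroxyl-bearing residues here: Ser4, Ser13 (2).
The two groups share no amino acid, so total = 2 + 2 = 4.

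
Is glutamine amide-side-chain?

Only N (asparagine) and Q (glutamine) carry a side-chain carboxamide.
Glutamine is in this group.

Yes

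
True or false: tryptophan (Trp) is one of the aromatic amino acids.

True

The aromatic amino acids are Phe (F, benzyl), Trp (W, indole), and Tyr (Y, phenol).
Tryptophan is in this group.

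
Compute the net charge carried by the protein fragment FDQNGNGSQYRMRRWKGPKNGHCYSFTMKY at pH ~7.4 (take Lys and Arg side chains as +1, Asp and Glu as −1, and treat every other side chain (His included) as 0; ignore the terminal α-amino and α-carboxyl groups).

+5

Positive (K, R): R11, R13, R14, K16, K19, K29 → +6.
Negative (D, E): D2 → −1.
Net charge = (+6) + (−1) = +5.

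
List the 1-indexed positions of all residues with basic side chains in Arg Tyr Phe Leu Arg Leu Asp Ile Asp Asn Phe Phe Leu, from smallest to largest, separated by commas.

The basic amino acids are Lys (K), Arg (R), and His (H).
Matching residues: Arg1, Arg5.

1, 5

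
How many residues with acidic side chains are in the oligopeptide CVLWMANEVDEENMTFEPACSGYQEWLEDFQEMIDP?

10

Aspartate (D) and glutamate (E) have carboxylic-acid side chains and are the acidic amino acids.
Matching residues: E8, D10, E11, E12, E17, E25, E28, D29, E32, D35.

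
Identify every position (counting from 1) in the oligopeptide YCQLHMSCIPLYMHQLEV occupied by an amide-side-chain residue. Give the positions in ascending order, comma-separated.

3, 15

Asparagine (N) and glutamine (Q) have uncharged amide side chains.
Matching residues: Q3, Q15.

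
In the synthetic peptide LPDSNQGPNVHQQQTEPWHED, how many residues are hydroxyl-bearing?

Serine (S), threonine (T), and tyrosine (Y) each carry a hydroxyl group on the side chain.
Matching residues: S4, T15.

2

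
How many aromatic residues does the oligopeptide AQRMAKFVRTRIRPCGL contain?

1

F, W, and Y each carry an aromatic ring on the side chain.
Matching residues: F7.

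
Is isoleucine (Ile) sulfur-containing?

No

Only Cys (C) and Met (M) have a sulfur atom in the side chain.
Isoleucine is not in this group.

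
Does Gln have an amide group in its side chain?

Asparagine (N) and glutamine (Q) have uncharged amide side chains.
Glutamine is in this group.

Yes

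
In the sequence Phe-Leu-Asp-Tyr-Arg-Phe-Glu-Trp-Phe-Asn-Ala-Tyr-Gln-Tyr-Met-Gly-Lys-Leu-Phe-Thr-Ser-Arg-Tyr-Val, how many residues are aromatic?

Phenylalanine (F), tryptophan (W), and tyrosine (Y) have aromatic ring side chains.
Matching residues: Phe1, Tyr4, Phe6, Trp8, Phe9, Tyr12, Tyr14, Phe19, Tyr23.

9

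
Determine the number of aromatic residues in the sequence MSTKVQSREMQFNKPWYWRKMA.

4

The aromatic amino acids are Phe (F, benzyl), Trp (W, indole), and Tyr (Y, phenol).
Matching residues: F12, W16, Y17, W18.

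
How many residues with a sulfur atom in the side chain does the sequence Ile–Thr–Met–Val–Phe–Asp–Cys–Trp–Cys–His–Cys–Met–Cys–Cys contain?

7

Cysteine (C, thiol) and methionine (M, thioether) are the two sulfur-containing amino acids.
Matching residues: Met3, Cys7, Cys9, Cys11, Met12, Cys13, Cys14.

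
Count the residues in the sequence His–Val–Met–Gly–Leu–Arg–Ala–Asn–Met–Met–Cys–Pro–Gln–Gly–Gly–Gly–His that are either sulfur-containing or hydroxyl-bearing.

4

Sulfur-containing: C, M. Hydroxyl-bearing: S, T, Y.
Sulfur-containing residues here: Met3, Met9, Met10, Cys11 (4).
Hydroxyl-bearing residues here: none (0).
The two groups share no amino acid, so total = 4 + 0 = 4.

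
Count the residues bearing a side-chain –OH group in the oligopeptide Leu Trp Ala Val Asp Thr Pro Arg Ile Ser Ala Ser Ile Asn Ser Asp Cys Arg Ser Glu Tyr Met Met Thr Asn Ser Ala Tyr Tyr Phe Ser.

Serine (S), threonine (T), and tyrosine (Y) each carry a hydroxyl group on the side chain.
Matching residues: Thr6, Ser10, Ser12, Ser15, Ser19, Tyr21, Thr24, Ser26, Tyr28, Tyr29, Ser31.

11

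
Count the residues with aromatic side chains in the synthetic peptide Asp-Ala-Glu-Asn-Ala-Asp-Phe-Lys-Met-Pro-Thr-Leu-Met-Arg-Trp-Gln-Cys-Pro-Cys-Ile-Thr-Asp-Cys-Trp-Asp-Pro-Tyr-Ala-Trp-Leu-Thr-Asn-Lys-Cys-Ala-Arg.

F, W, and Y each carry an aromatic ring on the side chain.
Matching residues: Phe7, Trp15, Trp24, Tyr27, Trp29.

5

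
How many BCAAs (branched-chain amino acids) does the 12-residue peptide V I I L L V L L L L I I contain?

12

Valine (V), leucine (L), and isoleucine (I) are the branched-chain amino acids.
Matching residues: V1, I2, I3, L4, L5, V6, L7, L8, L9, L10, I11, I12.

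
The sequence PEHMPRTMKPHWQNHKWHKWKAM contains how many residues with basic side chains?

Lysine (K), arginine (R), and histidine (H) have basic, nitrogen-containing side chains.
Matching residues: H3, R6, K9, H11, H15, K16, H18, K19, K21.

9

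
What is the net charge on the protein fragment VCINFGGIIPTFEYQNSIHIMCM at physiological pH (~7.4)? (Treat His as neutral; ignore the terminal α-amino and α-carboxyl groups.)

The side chains ionized at physiological pH are Lys/Arg (+1) and Asp/Glu (−1); with His treated as neutral, nothing else contributes.
Positive (K, R): none → +0.
Negative (D, E): E13 → −1.
Net charge = (+0) + (−1) = −1.

-1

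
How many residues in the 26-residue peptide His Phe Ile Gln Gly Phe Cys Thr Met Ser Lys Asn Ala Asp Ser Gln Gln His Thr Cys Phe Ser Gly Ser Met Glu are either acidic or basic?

Acidic: D, E. Basic: H, K, R.
Acidic residues here: Asp14, Glu26 (2).
Basic residues here: His1, Lys11, His18 (3).
The two groups share no amino acid, so total = 2 + 3 = 5.

5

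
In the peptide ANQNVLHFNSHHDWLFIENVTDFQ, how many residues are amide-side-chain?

Asparagine (N) and glutamine (Q) have uncharged amide side chains.
Matching residues: N2, Q3, N4, N9, N19, Q24.

6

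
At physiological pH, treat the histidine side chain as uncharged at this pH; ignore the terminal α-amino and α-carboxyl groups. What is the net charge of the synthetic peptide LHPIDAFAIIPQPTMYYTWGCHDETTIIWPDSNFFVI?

-4

At pH ~7.4 the Lys and Arg side chains are protonated (+1), the Asp and Glu side chains are deprotonated (−1), and with His taken as neutral all other side chains carry no charge.
Positive (K, R): none → +0.
Negative (D, E): D5, D23, E24, D31 → −4.
Net charge = (+0) + (−4) = −4.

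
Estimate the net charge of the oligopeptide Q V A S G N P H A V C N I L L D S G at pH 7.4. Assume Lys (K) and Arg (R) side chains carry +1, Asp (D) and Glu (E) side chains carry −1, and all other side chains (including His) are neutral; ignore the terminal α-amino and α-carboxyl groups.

-1

Positive (K, R): none → +0.
Negative (D, E): D16 → −1.
Net charge = (+0) + (−1) = −1.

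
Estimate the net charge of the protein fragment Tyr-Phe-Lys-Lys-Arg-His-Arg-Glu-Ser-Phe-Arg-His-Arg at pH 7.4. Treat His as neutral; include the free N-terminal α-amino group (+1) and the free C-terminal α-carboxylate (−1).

+5

Near pH 7.4, K and R contribute +1 each, D and E contribute −1 each, and every other side chain (His included, as stated) is uncharged.
Positive (K, R): Lys3, Lys4, Arg5, Arg7, Arg11, Arg13 → +6.
Negative (D, E): Glu8 → −1.
The N-terminus (+1) and C-terminus (−1) cancel.
Net charge = (+6) + (−1) = +5.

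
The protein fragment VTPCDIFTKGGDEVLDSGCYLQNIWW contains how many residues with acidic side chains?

4

Only D (aspartate) and E (glutamate) carry a side-chain carboxylic acid.
Matching residues: D5, D12, E13, D16.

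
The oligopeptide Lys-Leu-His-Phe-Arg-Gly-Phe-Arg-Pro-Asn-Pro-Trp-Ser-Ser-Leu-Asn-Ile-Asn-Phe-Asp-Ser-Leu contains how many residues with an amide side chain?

The amide-side-chain residues are Asn (N) and Gln (Q).
Matching residues: Asn10, Asn16, Asn18.

3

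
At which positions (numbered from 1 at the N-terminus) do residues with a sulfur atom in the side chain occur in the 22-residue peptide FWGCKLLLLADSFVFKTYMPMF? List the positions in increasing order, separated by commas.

4, 19, 21

The sulfur-bearing residues are cysteine (–SH) and methionine (–S–CH₃).
Matching residues: C4, M19, M21.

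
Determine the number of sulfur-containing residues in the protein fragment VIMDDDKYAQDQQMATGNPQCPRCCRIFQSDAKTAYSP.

5

Only Cys (C) and Met (M) have a sulfur atom in the side chain.
Matching residues: M3, M14, C21, C24, C25.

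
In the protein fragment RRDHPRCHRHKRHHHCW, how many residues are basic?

12

Lysine (K), arginine (R), and histidine (H) have basic, nitrogen-containing side chains.
Matching residues: R1, R2, H4, R6, H8, R9, H10, K11, R12, H13, H14, H15.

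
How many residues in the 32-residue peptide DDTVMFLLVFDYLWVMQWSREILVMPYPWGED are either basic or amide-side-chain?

2

Basic: H, K, R. Amide-side-chain: N, Q.
Basic residues here: R20 (1).
Amide-side-chain residues here: Q17 (1).
The two groups share no amino acid, so total = 1 + 1 = 2.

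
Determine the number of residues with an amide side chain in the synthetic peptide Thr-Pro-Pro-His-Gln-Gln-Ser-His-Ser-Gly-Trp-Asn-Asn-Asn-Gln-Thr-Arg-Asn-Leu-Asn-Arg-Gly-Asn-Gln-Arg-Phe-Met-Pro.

Only N (asparagine) and Q (glutamine) carry a side-chain carboxamide.
Matching residues: Gln5, Gln6, Asn12, Asn13, Asn14, Gln15, Asn18, Asn20, Asn23, Gln24.

10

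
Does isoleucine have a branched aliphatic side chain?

Yes

V, L, and I make up the branched-chain aliphatic group.
Isoleucine is in this group.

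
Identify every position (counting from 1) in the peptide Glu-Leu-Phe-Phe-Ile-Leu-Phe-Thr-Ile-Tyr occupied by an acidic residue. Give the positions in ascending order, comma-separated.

Matching residues: Glu1.

1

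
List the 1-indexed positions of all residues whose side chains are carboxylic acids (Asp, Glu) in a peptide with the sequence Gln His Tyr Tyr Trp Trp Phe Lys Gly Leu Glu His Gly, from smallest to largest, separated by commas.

Matching residues: Glu11.

11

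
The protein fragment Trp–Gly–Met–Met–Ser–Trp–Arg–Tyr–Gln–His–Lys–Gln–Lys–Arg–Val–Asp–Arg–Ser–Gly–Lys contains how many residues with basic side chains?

7

K, R, and H are the three residues with basic side chains (ε-amine, guanidinium, and imidazole respectively).
Matching residues: Arg7, His10, Lys11, Lys13, Arg14, Arg17, Lys20.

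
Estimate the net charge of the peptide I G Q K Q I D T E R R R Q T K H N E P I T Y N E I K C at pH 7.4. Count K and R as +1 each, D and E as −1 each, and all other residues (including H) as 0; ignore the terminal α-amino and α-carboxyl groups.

+2

Positive (K, R): K4, R10, R11, R12, K15, K26 → +6.
Negative (D, E): D7, E9, E18, E24 → −4.
Net charge = (+6) + (−4) = +2.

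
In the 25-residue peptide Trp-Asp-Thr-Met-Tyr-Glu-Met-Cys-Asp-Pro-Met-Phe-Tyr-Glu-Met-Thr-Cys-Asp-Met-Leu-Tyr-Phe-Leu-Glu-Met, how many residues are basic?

0

The basic amino acids are Lys (K), Arg (R), and His (H).
None of the 25 residues belong to this group.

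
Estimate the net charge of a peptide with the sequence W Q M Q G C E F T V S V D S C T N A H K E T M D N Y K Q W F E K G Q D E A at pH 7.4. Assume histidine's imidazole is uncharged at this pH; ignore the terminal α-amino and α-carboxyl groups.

-4

The side chains ionized at physiological pH are Lys/Arg (+1) and Asp/Glu (−1); with His treated as neutral, nothing else contributes.
Positive (K, R): K20, K27, K32 → +3.
Negative (D, E): E7, D13, E21, D24, E31, D35, E36 → −7.
Net charge = (+3) + (−7) = −4.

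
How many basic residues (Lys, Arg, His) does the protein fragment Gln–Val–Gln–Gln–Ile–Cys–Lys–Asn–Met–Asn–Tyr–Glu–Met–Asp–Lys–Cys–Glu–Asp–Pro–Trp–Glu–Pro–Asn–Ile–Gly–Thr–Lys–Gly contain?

Matching residues: Lys7, Lys15, Lys27.

3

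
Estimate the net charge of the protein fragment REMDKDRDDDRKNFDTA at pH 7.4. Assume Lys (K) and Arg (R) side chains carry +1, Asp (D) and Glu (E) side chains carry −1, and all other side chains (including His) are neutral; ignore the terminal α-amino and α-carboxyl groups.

-2

Positive (K, R): R1, K5, R7, R11, K12 → +5.
Negative (D, E): E2, D4, D6, D8, D9, D10, D15 → −7.
Net charge = (+5) + (−7) = −2.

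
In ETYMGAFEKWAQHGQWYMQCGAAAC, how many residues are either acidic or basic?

4

Acidic: D, E. Basic: H, K, R.
Acidic residues here: E1, E8 (2).
Basic residues here: K9, H13 (2).
The two groups share no amino acid, so total = 2 + 2 = 4.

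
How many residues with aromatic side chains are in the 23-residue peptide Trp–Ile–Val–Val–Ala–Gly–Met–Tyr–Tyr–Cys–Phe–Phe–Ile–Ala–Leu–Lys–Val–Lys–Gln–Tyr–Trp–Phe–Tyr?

Phenylalanine (F), tryptophan (W), and tyrosine (Y) have aromatic ring side chains.
Matching residues: Trp1, Tyr8, Tyr9, Phe11, Phe12, Tyr20, Trp21, Phe22, Tyr23.

9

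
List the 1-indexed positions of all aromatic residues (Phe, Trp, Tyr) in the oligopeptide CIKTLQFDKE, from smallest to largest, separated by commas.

7

Matching residues: F7.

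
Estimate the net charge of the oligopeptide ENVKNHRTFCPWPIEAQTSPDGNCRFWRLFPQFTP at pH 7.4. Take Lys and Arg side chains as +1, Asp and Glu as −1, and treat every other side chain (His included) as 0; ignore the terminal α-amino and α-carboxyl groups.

Positive (K, R): K4, R7, R25, R28 → +4.
Negative (D, E): E1, E15, D21 → −3.
Net charge = (+4) + (−3) = +1.

+1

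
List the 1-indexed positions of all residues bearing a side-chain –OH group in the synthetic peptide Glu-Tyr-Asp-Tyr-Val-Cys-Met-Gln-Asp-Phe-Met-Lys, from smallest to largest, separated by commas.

The –OH-bearing residues are Ser, Thr (aliphatic alcohols), and Tyr (phenol).
Matching residues: Tyr2, Tyr4.

2, 4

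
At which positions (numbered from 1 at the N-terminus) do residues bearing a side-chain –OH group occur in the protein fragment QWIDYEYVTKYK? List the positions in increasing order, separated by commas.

5, 7, 9, 11

The –OH-bearing residues are Ser, Thr (aliphatic alcohols), and Tyr (phenol).
Matching residues: Y5, Y7, T9, Y11.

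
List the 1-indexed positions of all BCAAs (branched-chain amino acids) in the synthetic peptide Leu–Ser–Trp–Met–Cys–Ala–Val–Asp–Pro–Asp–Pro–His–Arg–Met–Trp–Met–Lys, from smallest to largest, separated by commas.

1, 7

Valine (V), leucine (L), and isoleucine (I) are the branched-chain amino acids.
Matching residues: Leu1, Val7.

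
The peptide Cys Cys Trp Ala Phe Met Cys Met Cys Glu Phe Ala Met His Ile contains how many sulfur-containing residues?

7

Cysteine (C, thiol) and methionine (M, thioether) are the two sulfur-containing amino acids.
Matching residues: Cys1, Cys2, Met6, Cys7, Met8, Cys9, Met13.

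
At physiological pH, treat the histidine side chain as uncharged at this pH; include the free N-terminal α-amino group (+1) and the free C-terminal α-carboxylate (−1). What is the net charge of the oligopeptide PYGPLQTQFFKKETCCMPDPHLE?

-1

Near pH 7.4, K and R contribute +1 each, D and E contribute −1 each, and every other side chain (His included, as stated) is uncharged.
Positive (K, R): K11, K12 → +2.
Negative (D, E): E13, D19, E23 → −3.
The N-terminus (+1) and C-terminus (−1) cancel.
Net charge = (+2) + (−3) = −1.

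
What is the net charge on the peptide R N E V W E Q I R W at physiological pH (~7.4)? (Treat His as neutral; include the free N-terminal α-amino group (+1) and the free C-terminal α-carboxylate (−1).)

Near pH 7.4, K and R contribute +1 each, D and E contribute −1 each, and every other side chain (His included, as stated) is uncharged.
Positive (K, R): R1, R9 → +2.
Negative (D, E): E3, E6 → −2.
The N-terminus (+1) and C-terminus (−1) cancel.
Net charge = (+2) + (−2) = 0.

0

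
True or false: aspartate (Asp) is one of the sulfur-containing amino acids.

False

The sulfur-bearing residues are cysteine (–SH) and methionine (–S–CH₃).
Aspartate is not in this group.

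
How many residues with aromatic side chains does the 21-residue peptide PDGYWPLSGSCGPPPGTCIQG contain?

2

The aromatic amino acids are Phe (F, benzyl), Trp (W, indole), and Tyr (Y, phenol).
Matching residues: Y4, W5.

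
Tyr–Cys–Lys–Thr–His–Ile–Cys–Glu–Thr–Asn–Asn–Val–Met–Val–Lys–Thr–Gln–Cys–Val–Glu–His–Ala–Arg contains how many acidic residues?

Aspartate (D) and glutamate (E) have carboxylic-acid side chains and are the acidic amino acids.
Matching residues: Glu8, Glu20.

2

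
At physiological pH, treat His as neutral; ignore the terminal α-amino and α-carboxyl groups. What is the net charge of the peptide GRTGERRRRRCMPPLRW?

+6

At pH ~7.4 the Lys and Arg side chains are protonated (+1), the Asp and Glu side chains are deprotonated (−1), and with His taken as neutral all other side chains carry no charge.
Positive (K, R): R2, R6, R7, R8, R9, R10, R16 → +7.
Negative (D, E): E5 → −1.
Net charge = (+7) + (−1) = +6.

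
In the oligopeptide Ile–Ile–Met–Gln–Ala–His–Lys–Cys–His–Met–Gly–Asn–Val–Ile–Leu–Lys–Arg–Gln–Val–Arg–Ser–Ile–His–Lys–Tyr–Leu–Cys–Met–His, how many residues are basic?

9

K, R, and H are the three residues with basic side chains (ε-amine, guanidinium, and imidazole respectively).
Matching residues: His6, Lys7, His9, Lys16, Arg17, Arg20, His23, Lys24, His29.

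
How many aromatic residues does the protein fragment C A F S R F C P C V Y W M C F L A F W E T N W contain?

The aromatic amino acids are Phe (F, benzyl), Trp (W, indole), and Tyr (Y, phenol).
Matching residues: F3, F6, Y11, W12, F15, F18, W19, W23.

8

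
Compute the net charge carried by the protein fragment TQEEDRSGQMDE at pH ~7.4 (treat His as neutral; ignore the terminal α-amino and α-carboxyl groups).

The side chains ionized at physiological pH are Lys/Arg (+1) and Asp/Glu (−1); with His treated as neutral, nothing else contributes.
Positive (K, R): R6 → +1.
Negative (D, E): E3, E4, D5, D11, E12 → −5.
Net charge = (+1) + (−5) = −4.

-4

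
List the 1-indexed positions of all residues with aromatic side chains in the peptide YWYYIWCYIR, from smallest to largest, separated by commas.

1, 2, 3, 4, 6, 8

F, W, and Y each carry an aromatic ring on the side chain.
Matching residues: Y1, W2, Y3, Y4, W6, Y8.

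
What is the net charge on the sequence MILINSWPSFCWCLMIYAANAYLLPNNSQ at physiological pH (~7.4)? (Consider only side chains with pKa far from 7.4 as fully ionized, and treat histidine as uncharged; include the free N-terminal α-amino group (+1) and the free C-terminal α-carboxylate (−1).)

0

The side chains ionized at physiological pH are Lys/Arg (+1) and Asp/Glu (−1); with His treated as neutral, nothing else contributes.
Positive (K, R): none → +0.
Negative (D, E): none → −0.
The N-terminus (+1) and C-terminus (−1) cancel.
Net charge = (+0) + (−0) = 0.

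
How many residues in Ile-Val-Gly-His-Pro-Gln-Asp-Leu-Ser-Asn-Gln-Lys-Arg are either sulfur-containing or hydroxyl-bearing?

Sulfur-containing: C, M. Hydroxyl-bearing: S, T, Y.
Sulfur-containing residues here: none (0).
Hydroxyl-bearing residues here: Ser9 (1).
The two groups share no amino acid, so total = 0 + 1 = 1.

1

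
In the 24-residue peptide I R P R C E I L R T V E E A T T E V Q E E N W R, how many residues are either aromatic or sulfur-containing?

Aromatic: F, W, Y. Sulfur-containing: C, M.
Aromatic residues here: W23 (1).
Sulfur-containing residues here: C5 (1).
The two groups share no amino acid, so total = 1 + 1 = 2.

2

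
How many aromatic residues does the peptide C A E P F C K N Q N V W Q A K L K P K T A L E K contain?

Phenylalanine (F), tryptophan (W), and tyrosine (Y) have aromatic ring side chains.
Matching residues: F5, W12.

2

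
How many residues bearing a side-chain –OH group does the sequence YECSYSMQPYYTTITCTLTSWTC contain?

13

S, T, and Y are the three residues with a side-chain hydroxyl.
Matching residues: Y1, S4, Y5, S6, Y10, Y11, T12, T13, T15, T17, T19, S20, T22.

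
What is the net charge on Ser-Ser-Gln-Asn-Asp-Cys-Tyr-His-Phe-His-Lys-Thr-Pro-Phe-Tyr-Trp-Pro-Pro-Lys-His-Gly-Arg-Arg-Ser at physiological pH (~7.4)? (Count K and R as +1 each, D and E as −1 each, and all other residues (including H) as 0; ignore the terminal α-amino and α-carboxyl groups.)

Positive (K, R): Lys11, Lys19, Arg22, Arg23 → +4.
Negative (D, E): Asp5 → −1.
Net charge = (+4) + (−1) = +3.

+3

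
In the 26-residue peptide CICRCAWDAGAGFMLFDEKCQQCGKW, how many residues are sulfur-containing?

6

The sulfur-bearing residues are cysteine (–SH) and methionine (–S–CH₃).
Matching residues: C1, C3, C5, M14, C20, C23.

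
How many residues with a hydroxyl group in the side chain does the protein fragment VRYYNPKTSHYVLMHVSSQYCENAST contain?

The –OH-bearing residues are Ser, Thr (aliphatic alcohols), and Tyr (phenol).
Matching residues: Y3, Y4, T8, S9, Y11, S17, S18, Y20, S25, T26.

10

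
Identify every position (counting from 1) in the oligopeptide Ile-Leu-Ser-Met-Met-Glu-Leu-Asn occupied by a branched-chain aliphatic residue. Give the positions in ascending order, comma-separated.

1, 2, 7

Valine (V), leucine (L), and isoleucine (I) are the branched-chain amino acids.
Matching residues: Ile1, Leu2, Leu7.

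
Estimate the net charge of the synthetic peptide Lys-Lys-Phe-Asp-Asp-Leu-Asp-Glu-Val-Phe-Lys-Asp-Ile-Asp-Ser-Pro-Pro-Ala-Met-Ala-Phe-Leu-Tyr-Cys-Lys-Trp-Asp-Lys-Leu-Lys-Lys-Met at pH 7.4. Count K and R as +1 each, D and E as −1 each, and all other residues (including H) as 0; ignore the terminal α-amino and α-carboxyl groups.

0

Positive (K, R): Lys1, Lys2, Lys11, Lys25, Lys28, Lys30, Lys31 → +7.
Negative (D, E): Asp4, Asp5, Asp7, Glu8, Asp12, Asp14, Asp27 → −7.
Net charge = (+7) + (−7) = 0.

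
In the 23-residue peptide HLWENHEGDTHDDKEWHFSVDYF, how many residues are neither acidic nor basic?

11

Acidic: D, E. Basic: K, R, H. All other residues are neither.
Matching residues: L2, W3, N5, G8, T10, W16, F18, S19, V20, Y22, F23.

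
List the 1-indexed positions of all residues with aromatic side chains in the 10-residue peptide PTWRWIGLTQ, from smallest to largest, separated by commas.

The aromatic amino acids are Phe (F, benzyl), Trp (W, indole), and Tyr (Y, phenol).
Matching residues: W3, W5.

3, 5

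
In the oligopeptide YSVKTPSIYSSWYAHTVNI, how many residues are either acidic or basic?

Acidic: D, E. Basic: H, K, R.
Acidic residues here: none (0).
Basic residues here: K4, H15 (2).
The two groups share no amino acid, so total = 0 + 2 = 2.

2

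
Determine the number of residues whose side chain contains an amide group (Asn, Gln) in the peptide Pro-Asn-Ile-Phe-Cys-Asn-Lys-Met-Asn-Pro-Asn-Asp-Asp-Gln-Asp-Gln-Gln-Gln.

Matching residues: Asn2, Asn6, Asn9, Asn11, Gln14, Gln16, Gln17, Gln18.

8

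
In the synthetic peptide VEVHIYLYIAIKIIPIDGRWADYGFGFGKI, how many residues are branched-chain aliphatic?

Valine (V), leucine (L), and isoleucine (I) are the branched-chain amino acids.
Matching residues: V1, V3, I5, L7, I9, I11, I13, I14, I16, I30.

10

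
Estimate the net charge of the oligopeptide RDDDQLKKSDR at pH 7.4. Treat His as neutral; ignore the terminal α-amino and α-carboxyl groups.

At pH ~7.4 the Lys and Arg side chains are protonated (+1), the Asp and Glu side chains are deprotonated (−1), and with His taken as neutral all other side chains carry no charge.
Positive (K, R): R1, K7, K8, R11 → +4.
Negative (D, E): D2, D3, D4, D10 → −4.
Net charge = (+4) + (−4) = 0.

0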